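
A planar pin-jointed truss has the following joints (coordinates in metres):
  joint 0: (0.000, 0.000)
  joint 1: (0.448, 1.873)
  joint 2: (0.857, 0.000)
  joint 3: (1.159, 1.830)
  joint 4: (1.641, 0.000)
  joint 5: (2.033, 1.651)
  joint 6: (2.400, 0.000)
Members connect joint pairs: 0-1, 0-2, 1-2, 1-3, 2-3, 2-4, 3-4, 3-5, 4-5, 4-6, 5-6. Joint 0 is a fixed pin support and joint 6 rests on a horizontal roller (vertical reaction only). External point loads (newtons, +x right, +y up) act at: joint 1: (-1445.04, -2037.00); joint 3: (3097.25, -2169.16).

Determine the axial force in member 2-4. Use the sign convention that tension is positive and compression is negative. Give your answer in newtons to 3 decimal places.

1804.999

N=7 nodes, M=11 members, R=3 reactions → 2N=14, M+R=14
member 0 (0-1): L=1.9258, (cx,cy)=(0.2326,0.9726)
member 1 (0-2): L=0.8570, (cx,cy)=(1.0000,0.0000)
member 2 (1-2): L=1.9171, (cx,cy)=(0.2133,-0.9770)
member 3 (1-3): L=0.7123, (cx,cy)=(0.9982,-0.0604)
member 4 (2-3): L=1.8548, (cx,cy)=(0.1628,0.9867)
member 5 (2-4): L=0.7840, (cx,cy)=(1.0000,0.0000)
member 6 (3-4): L=1.8924, (cx,cy)=(0.2547,-0.9670)
member 7 (3-5): L=0.8921, (cx,cy)=(0.9797,-0.2006)
member 8 (4-5): L=1.6969, (cx,cy)=(0.2310,0.9730)
member 9 (4-6): L=0.7590, (cx,cy)=(1.0000,0.0000)
member 10 (5-6): L=1.6913, (cx,cy)=(0.2170,-0.9762)
solve A·x = −loads:
  F[0-1] = -1588.0428 N (compression)
  F[0-2] = +2021.6310 N (tension)
  F[1-2] = -578.3516 N (compression)
  F[1-3] = +1201.1947 N (tension)
  F[2-3] = +572.6794 N (tension)
  F[2-4] = +1804.9995 N (tension)
  F[3-4] = -2505.3241 N (compression)
  F[3-5] = -1191.1114 N (compression)
  F[4-5] = +2490.0501 N (tension)
  F[4-6] = +591.6643 N (tension)
  F[5-6] = -2726.6509 N (compression)
  Rx@0 = -1652.2100 N
  Ry@0 = +1544.4767 N
  Ry@6 = +2661.6833 N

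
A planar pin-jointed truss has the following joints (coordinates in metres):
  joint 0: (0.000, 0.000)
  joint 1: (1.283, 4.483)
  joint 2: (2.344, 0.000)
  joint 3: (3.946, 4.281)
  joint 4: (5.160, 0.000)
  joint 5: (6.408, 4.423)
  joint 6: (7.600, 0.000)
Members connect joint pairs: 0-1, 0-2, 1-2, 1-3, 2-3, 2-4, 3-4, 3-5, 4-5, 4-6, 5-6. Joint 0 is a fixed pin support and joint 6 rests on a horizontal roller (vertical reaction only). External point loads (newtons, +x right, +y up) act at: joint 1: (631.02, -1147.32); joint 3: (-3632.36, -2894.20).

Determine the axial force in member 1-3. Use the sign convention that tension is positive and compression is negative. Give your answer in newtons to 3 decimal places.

-2513.051

N=7 nodes, M=11 members, R=3 reactions → 2N=14, M+R=14
member 0 (0-1): L=4.6630, (cx,cy)=(0.2751,0.9614)
member 1 (0-2): L=2.3440, (cx,cy)=(1.0000,0.0000)
member 2 (1-2): L=4.6068, (cx,cy)=(0.2303,-0.9731)
member 3 (1-3): L=2.6707, (cx,cy)=(0.9971,-0.0756)
member 4 (2-3): L=4.5709, (cx,cy)=(0.3505,0.9366)
member 5 (2-4): L=2.8160, (cx,cy)=(1.0000,0.0000)
member 6 (3-4): L=4.4498, (cx,cy)=(0.2728,-0.9621)
member 7 (3-5): L=2.4661, (cx,cy)=(0.9983,0.0576)
member 8 (4-5): L=4.5957, (cx,cy)=(0.2716,0.9624)
member 9 (4-6): L=2.4400, (cx,cy)=(1.0000,0.0000)
member 10 (5-6): L=4.5808, (cx,cy)=(0.2602,-0.9656)
solve A·x = −loads:
  F[0-1] = -4180.3373 N (compression)
  F[0-2] = -1851.1371 N (compression)
  F[1-2] = +3146.3276 N (tension)
  F[1-3] = -2513.0510 N (compression)
  F[2-3] = -3269.0996 N (compression)
  F[2-4] = +19.2332 N (tension)
  F[3-4] = -24.1795 N (compression)
  F[3-5] = -12.6575 N (compression)
  F[4-5] = +24.1706 N (tension)
  F[4-6] = +6.0728 N (tension)
  F[5-6] = -23.3374 N (compression)
  Rx@0 = +3001.3400 N
  Ry@0 = +4018.9865 N
  Ry@6 = +22.5335 N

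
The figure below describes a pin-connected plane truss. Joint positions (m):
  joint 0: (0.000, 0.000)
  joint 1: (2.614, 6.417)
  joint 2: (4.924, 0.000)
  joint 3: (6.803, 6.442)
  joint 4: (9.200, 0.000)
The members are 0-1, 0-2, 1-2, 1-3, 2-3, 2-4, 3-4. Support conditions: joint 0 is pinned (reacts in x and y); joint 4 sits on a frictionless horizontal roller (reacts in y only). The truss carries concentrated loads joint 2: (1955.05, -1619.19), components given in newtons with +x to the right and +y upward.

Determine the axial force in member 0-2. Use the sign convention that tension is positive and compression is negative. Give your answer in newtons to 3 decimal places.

N=5 nodes, M=7 members, R=3 reactions → 2N=10, M+R=10
member 0 (0-1): L=6.9290, (cx,cy)=(0.3773,0.9261)
member 1 (0-2): L=4.9240, (cx,cy)=(1.0000,0.0000)
member 2 (1-2): L=6.8201, (cx,cy)=(0.3387,-0.9409)
member 3 (1-3): L=4.1891, (cx,cy)=(1.0000,0.0060)
member 4 (2-3): L=6.7104, (cx,cy)=(0.2800,0.9600)
member 5 (2-4): L=4.2760, (cx,cy)=(1.0000,0.0000)
member 6 (3-4): L=6.8735, (cx,cy)=(0.3487,-0.9372)
solve A·x = −loads:
  F[0-1] = -812.6162 N (compression)
  F[0-2] = +2261.6141 N (tension)
  F[1-2] = +796.1929 N (tension)
  F[1-3] = -576.2480 N (compression)
  F[2-3] = +906.3132 N (tension)
  F[2-4] = +322.4596 N (tension)
  F[3-4] = -924.6665 N (compression)
  Rx@0 = -1955.0500 N
  Ry@0 = +752.5714 N
  Ry@4 = +866.6186 N

2261.614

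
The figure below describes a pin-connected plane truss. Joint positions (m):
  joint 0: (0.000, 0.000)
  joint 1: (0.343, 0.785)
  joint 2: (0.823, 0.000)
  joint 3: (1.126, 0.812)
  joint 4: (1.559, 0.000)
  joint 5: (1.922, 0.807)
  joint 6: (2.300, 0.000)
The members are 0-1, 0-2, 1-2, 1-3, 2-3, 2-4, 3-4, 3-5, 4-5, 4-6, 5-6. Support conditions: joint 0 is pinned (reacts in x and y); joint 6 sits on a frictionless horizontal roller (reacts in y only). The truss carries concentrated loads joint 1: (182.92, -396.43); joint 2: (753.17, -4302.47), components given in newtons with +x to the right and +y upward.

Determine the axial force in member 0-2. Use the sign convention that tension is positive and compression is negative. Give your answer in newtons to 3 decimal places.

2263.440

N=7 nodes, M=11 members, R=3 reactions → 2N=14, M+R=14
member 0 (0-1): L=0.8567, (cx,cy)=(0.4004,0.9163)
member 1 (0-2): L=0.8230, (cx,cy)=(1.0000,0.0000)
member 2 (1-2): L=0.9201, (cx,cy)=(0.5217,-0.8531)
member 3 (1-3): L=0.7835, (cx,cy)=(0.9994,0.0345)
member 4 (2-3): L=0.8667, (cx,cy)=(0.3496,0.9369)
member 5 (2-4): L=0.7360, (cx,cy)=(1.0000,0.0000)
member 6 (3-4): L=0.9202, (cx,cy)=(0.4705,-0.8824)
member 7 (3-5): L=0.7960, (cx,cy)=(1.0000,-0.0063)
member 8 (4-5): L=0.8849, (cx,cy)=(0.4102,0.9120)
member 9 (4-6): L=0.7410, (cx,cy)=(1.0000,0.0000)
member 10 (5-6): L=0.8911, (cx,cy)=(0.4242,-0.9056)
solve A·x = −loads:
  F[0-1] = -3315.1418 N (compression)
  F[0-2] = +2263.4401 N (tension)
  F[1-2] = +2972.3307 N (tension)
  F[1-3] = -3062.6644 N (compression)
  F[2-3] = +1885.6221 N (tension)
  F[2-4] = +2401.6211 N (tension)
  F[3-4] = -1871.6742 N (compression)
  F[3-5] = -1520.9688 N (compression)
  F[4-5] = +1810.9220 N (tension)
  F[4-6] = +778.0557 N (tension)
  F[5-6] = -1834.2795 N (compression)
  Rx@0 = -936.0900 N
  Ry@0 = +3037.8128 N
  Ry@6 = +1661.0872 N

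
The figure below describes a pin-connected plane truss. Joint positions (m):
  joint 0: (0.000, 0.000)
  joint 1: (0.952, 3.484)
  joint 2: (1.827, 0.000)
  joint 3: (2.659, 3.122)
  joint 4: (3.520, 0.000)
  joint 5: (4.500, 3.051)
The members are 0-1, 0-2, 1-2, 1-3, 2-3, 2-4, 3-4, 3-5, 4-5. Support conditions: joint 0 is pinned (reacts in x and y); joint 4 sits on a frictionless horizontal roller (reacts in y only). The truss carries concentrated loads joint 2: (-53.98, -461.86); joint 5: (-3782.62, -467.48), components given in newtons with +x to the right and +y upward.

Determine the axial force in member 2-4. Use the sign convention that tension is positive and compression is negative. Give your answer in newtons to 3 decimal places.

N=6 nodes, M=9 members, R=3 reactions → 2N=12, M+R=12
member 0 (0-1): L=3.6117, (cx,cy)=(0.2636,0.9646)
member 1 (0-2): L=1.8270, (cx,cy)=(1.0000,0.0000)
member 2 (1-2): L=3.5922, (cx,cy)=(0.2436,-0.9699)
member 3 (1-3): L=1.7450, (cx,cy)=(0.9782,-0.2075)
member 4 (2-3): L=3.2310, (cx,cy)=(0.2575,0.9663)
member 5 (2-4): L=1.6930, (cx,cy)=(1.0000,0.0000)
member 6 (3-4): L=3.2385, (cx,cy)=(0.2659,-0.9640)
member 7 (3-5): L=1.8424, (cx,cy)=(0.9993,-0.0385)
member 8 (4-5): L=3.2045, (cx,cy)=(0.3058,0.9521)
solve A·x = −loads:
  F[0-1] = -3494.1858 N (compression)
  F[0-2] = -2915.5818 N (compression)
  F[1-2] = +3883.5152 N (tension)
  F[1-3] = -1908.4984 N (compression)
  F[2-3] = -3420.0201 N (compression)
  F[2-4] = -1034.9572 N (compression)
  F[3-4] = +3160.8874 N (tension)
  F[3-5] = -3590.6828 N (compression)
  F[4-5] = -636.3424 N (compression)
  Rx@0 = +3836.6000 N
  Ry@0 = +3370.6171 N
  Ry@4 = -2441.2771 N

-1034.957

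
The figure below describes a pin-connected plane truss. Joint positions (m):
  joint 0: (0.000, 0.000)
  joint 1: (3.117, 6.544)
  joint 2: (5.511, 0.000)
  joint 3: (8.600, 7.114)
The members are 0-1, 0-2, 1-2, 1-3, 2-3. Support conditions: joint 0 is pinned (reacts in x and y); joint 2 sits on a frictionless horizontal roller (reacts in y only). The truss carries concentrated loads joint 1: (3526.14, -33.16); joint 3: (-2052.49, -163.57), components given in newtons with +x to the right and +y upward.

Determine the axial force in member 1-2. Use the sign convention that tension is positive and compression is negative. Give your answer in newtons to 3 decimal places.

-1984.553

N=4 nodes, M=5 members, R=3 reactions → 2N=8, M+R=8
member 0 (0-1): L=7.2484, (cx,cy)=(0.4300,0.9028)
member 1 (0-2): L=5.5110, (cx,cy)=(1.0000,0.0000)
member 2 (1-2): L=6.9682, (cx,cy)=(0.3436,-0.9391)
member 3 (1-3): L=5.5125, (cx,cy)=(0.9946,0.1034)
member 4 (2-3): L=7.7557, (cx,cy)=(0.3983,0.9173)
solve A·x = −loads:
  F[0-1] = +1788.6971 N (tension)
  F[0-2] = +704.4662 N (tension)
  F[1-2] = -1984.5534 N (compression)
  F[1-3] = -2086.3202 N (compression)
  F[2-3] = +56.8611 N (tension)
  Rx@0 = -1473.6500 N
  Ry@0 = -1614.8664 N
  Ry@2 = +1811.5964 N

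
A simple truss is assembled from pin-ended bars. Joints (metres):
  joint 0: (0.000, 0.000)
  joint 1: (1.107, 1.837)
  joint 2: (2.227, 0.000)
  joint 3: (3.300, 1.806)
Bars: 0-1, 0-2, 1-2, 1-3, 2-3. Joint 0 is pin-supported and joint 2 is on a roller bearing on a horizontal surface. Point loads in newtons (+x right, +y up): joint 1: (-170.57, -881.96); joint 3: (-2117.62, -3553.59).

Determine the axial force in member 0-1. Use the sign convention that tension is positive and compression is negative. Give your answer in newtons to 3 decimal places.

N=4 nodes, M=5 members, R=3 reactions → 2N=8, M+R=8
member 0 (0-1): L=2.1448, (cx,cy)=(0.5161,0.8565)
member 1 (0-2): L=2.2270, (cx,cy)=(1.0000,0.0000)
member 2 (1-2): L=2.1515, (cx,cy)=(0.5206,-0.8538)
member 3 (1-3): L=2.1932, (cx,cy)=(0.9999,-0.0141)
member 4 (2-3): L=2.1007, (cx,cy)=(0.5108,0.8597)
solve A·x = −loads:
  F[0-1] = -688.1243 N (compression)
  F[0-2] = -1933.0213 N (compression)
  F[1-2] = -342.5660 N (compression)
  F[1-3] = -6.2711 N (compression)
  F[2-3] = -4133.5733 N (compression)
  Rx@0 = +2288.1900 N
  Ry@0 = +589.3812 N
  Ry@2 = +3846.1688 N

-688.124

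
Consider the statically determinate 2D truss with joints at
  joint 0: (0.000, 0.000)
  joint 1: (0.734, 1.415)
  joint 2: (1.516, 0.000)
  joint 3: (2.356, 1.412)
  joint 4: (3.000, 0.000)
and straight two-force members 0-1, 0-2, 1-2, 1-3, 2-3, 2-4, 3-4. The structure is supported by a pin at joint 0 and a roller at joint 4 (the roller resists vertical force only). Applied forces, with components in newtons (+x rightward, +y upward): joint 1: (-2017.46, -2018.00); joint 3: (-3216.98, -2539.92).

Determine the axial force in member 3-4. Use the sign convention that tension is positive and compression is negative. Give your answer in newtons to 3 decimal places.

-24.980

N=5 nodes, M=7 members, R=3 reactions → 2N=10, M+R=10
member 0 (0-1): L=1.5940, (cx,cy)=(0.4605,0.8877)
member 1 (0-2): L=1.5160, (cx,cy)=(1.0000,0.0000)
member 2 (1-2): L=1.6167, (cx,cy)=(0.4837,-0.8752)
member 3 (1-3): L=1.6220, (cx,cy)=(1.0000,-0.0018)
member 4 (2-3): L=1.6430, (cx,cy)=(0.5113,0.8594)
member 5 (2-4): L=1.4840, (cx,cy)=(1.0000,0.0000)
member 6 (3-4): L=1.5519, (cx,cy)=(0.4150,-0.9098)
solve A·x = −loads:
  F[0-1] = -5109.0484 N (compression)
  F[0-2] = -2881.9089 N (compression)
  F[1-2] = +2879.6720 N (tension)
  F[1-3] = -1727.9673 N (compression)
  F[2-3] = -2932.6615 N (compression)
  F[2-4] = +10.3657 N (tension)
  F[3-4] = -24.9795 N (compression)
  Rx@0 = +5234.4400 N
  Ry@0 = +4535.1927 N
  Ry@4 = +22.7273 N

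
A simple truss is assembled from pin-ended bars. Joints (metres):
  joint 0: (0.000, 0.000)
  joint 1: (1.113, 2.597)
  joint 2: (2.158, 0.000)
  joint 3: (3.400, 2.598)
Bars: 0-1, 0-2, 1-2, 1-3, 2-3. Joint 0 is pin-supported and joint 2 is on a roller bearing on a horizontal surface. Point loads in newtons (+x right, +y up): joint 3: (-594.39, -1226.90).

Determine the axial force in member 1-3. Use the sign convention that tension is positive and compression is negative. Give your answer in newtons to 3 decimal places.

N=4 nodes, M=5 members, R=3 reactions → 2N=8, M+R=8
member 0 (0-1): L=2.8255, (cx,cy)=(0.3939,0.9191)
member 1 (0-2): L=2.1580, (cx,cy)=(1.0000,0.0000)
member 2 (1-2): L=2.7994, (cx,cy)=(0.3733,-0.9277)
member 3 (1-3): L=2.2870, (cx,cy)=(1.0000,0.0004)
member 4 (2-3): L=2.8796, (cx,cy)=(0.4313,0.9022)
solve A·x = −loads:
  F[0-1] = -10.2925 N (compression)
  F[0-2] = -590.3356 N (compression)
  F[1-2] = +10.1938 N (tension)
  F[1-3] = -7.8598 N (compression)
  F[2-3] = -1359.8871 N (compression)
  Rx@0 = +594.3900 N
  Ry@0 = +9.4603 N
  Ry@2 = +1217.4397 N

-7.860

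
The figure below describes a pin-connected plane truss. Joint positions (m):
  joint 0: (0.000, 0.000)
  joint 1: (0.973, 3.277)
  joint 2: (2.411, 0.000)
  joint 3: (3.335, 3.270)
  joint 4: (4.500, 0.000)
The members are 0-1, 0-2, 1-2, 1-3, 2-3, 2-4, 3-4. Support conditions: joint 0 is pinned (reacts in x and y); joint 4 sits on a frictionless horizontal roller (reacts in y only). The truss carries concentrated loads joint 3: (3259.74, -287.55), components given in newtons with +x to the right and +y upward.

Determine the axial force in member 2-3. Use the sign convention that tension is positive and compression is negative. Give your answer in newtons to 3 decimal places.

N=5 nodes, M=7 members, R=3 reactions → 2N=10, M+R=10
member 0 (0-1): L=3.4184, (cx,cy)=(0.2846,0.9586)
member 1 (0-2): L=2.4110, (cx,cy)=(1.0000,0.0000)
member 2 (1-2): L=3.5786, (cx,cy)=(0.4018,-0.9157)
member 3 (1-3): L=2.3620, (cx,cy)=(1.0000,-0.0030)
member 4 (2-3): L=3.3980, (cx,cy)=(0.2719,0.9623)
member 5 (2-4): L=2.0890, (cx,cy)=(1.0000,0.0000)
member 6 (3-4): L=3.4713, (cx,cy)=(0.3356,-0.9420)
solve A·x = −loads:
  F[0-1] = +2393.2981 N (tension)
  F[0-2] = +2578.5210 N (tension)
  F[1-2] = -2510.9470 N (compression)
  F[1-3] = +1690.2004 N (tension)
  F[2-3] = +2389.3417 N (tension)
  F[2-4] = +919.8337 N (tension)
  F[3-4] = -2740.8116 N (compression)
  Rx@0 = -3259.7400 N
  Ry@0 = -2294.3009 N
  Ry@4 = +2581.8509 N

2389.342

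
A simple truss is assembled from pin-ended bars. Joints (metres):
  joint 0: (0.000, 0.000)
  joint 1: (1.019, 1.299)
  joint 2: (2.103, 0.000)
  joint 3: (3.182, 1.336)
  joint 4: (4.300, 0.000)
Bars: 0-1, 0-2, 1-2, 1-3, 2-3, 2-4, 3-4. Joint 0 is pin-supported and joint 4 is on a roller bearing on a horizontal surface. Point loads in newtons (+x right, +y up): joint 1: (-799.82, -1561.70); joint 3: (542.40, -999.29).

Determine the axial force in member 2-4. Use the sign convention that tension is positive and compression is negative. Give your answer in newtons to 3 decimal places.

N=5 nodes, M=7 members, R=3 reactions → 2N=10, M+R=10
member 0 (0-1): L=1.6510, (cx,cy)=(0.6172,0.7868)
member 1 (0-2): L=2.1030, (cx,cy)=(1.0000,0.0000)
member 2 (1-2): L=1.6919, (cx,cy)=(0.6407,-0.7678)
member 3 (1-3): L=2.1633, (cx,cy)=(0.9999,0.0171)
member 4 (2-3): L=1.7173, (cx,cy)=(0.6283,0.7780)
member 5 (2-4): L=2.1970, (cx,cy)=(1.0000,0.0000)
member 6 (3-4): L=1.7421, (cx,cy)=(0.6418,-0.7669)
solve A·x = −loads:
  F[0-1] = -1937.6252 N (compression)
  F[0-2] = +938.4941 N (tension)
  F[1-2] = -56.4358 N (compression)
  F[1-3] = -359.9879 N (compression)
  F[2-3] = +55.6975 N (tension)
  F[2-4] = +867.3400 N (tension)
  F[3-4] = -1351.4938 N (compression)
  Rx@0 = +257.4200 N
  Ry@0 = +1524.5264 N
  Ry@4 = +1036.4636 N

867.340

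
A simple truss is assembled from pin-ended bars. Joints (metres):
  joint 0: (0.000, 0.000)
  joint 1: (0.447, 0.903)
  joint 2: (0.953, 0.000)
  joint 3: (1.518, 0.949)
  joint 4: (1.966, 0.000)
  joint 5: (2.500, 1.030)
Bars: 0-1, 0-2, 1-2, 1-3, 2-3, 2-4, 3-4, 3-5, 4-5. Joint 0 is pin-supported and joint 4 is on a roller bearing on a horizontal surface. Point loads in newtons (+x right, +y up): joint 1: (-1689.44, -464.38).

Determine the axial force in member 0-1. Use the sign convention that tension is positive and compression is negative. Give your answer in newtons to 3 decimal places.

N=6 nodes, M=9 members, R=3 reactions → 2N=12, M+R=12
member 0 (0-1): L=1.0076, (cx,cy)=(0.4436,0.8962)
member 1 (0-2): L=0.9530, (cx,cy)=(1.0000,0.0000)
member 2 (1-2): L=1.0351, (cx,cy)=(0.4888,-0.8724)
member 3 (1-3): L=1.0720, (cx,cy)=(0.9991,0.0429)
member 4 (2-3): L=1.1045, (cx,cy)=(0.5116,0.8592)
member 5 (2-4): L=1.0130, (cx,cy)=(1.0000,0.0000)
member 6 (3-4): L=1.0494, (cx,cy)=(0.4269,-0.9043)
member 7 (3-5): L=0.9853, (cx,cy)=(0.9966,0.0822)
member 8 (4-5): L=1.1602, (cx,cy)=(0.4603,0.8878)
solve A·x = −loads:
  F[0-1] = -1266.1924 N (compression)
  F[0-2] = -1127.7101 N (compression)
  F[1-2] = +804.6224 N (tension)
  F[1-3] = +735.0566 N (tension)
  F[2-3] = -816.9165 N (compression)
  F[2-4] = -316.4749 N (compression)
  F[3-4] = +741.3359 N (tension)
  F[3-5] = +0.0000 N (tension)
  F[4-5] = +0.0000 N (tension)
  Rx@0 = +1689.4400 N
  Ry@0 = +1134.7699 N
  Ry@4 = -670.3899 N

-1266.192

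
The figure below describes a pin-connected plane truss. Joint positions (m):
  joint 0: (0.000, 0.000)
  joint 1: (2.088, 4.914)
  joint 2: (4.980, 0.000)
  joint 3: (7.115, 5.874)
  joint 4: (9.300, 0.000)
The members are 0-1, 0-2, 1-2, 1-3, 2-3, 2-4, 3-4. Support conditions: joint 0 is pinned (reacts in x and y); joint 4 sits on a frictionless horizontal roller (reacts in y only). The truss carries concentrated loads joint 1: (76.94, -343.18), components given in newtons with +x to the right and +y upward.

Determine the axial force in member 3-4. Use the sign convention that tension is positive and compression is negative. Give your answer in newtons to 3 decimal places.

N=5 nodes, M=7 members, R=3 reactions → 2N=10, M+R=10
member 0 (0-1): L=5.3392, (cx,cy)=(0.3911,0.9204)
member 1 (0-2): L=4.9800, (cx,cy)=(1.0000,0.0000)
member 2 (1-2): L=5.7018, (cx,cy)=(0.5072,-0.8618)
member 3 (1-3): L=5.1178, (cx,cy)=(0.9822,0.1876)
member 4 (2-3): L=6.2500, (cx,cy)=(0.3416,0.9398)
member 5 (2-4): L=4.3200, (cx,cy)=(1.0000,0.0000)
member 6 (3-4): L=6.2672, (cx,cy)=(0.3486,-0.9373)
solve A·x = −loads:
  F[0-1] = -244.9869 N (compression)
  F[0-2] = +172.7468 N (tension)
  F[1-2] = -157.1868 N (compression)
  F[1-3] = -94.7021 N (compression)
  F[2-3] = +144.1383 N (tension)
  F[2-4] = +43.7832 N (tension)
  F[3-4] = -125.5830 N (compression)
  Rx@0 = -76.9400 N
  Ry@0 = +225.4765 N
  Ry@4 = +117.7035 N

-125.583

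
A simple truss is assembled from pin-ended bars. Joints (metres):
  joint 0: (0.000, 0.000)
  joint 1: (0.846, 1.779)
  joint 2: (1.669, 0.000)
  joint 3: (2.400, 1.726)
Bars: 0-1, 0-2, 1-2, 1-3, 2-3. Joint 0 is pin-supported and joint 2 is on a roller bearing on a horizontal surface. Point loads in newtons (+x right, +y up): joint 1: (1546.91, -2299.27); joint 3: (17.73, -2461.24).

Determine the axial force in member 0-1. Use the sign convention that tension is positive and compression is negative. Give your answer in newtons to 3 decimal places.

N=4 nodes, M=5 members, R=3 reactions → 2N=8, M+R=8
member 0 (0-1): L=1.9699, (cx,cy)=(0.4295,0.9031)
member 1 (0-2): L=1.6690, (cx,cy)=(1.0000,0.0000)
member 2 (1-2): L=1.9601, (cx,cy)=(0.4199,-0.9076)
member 3 (1-3): L=1.5549, (cx,cy)=(0.9994,-0.0341)
member 4 (2-3): L=1.8744, (cx,cy)=(0.3900,0.9208)
solve A·x = −loads:
  F[0-1] = +1784.3240 N (tension)
  F[0-2] = +798.3431 N (tension)
  F[1-2] = -4348.1385 N (compression)
  F[1-3] = +1045.6335 N (tension)
  F[2-3] = -2634.1728 N (compression)
  Rx@0 = -1564.6400 N
  Ry@0 = -1611.3973 N
  Ry@2 = +6371.9073 N

1784.324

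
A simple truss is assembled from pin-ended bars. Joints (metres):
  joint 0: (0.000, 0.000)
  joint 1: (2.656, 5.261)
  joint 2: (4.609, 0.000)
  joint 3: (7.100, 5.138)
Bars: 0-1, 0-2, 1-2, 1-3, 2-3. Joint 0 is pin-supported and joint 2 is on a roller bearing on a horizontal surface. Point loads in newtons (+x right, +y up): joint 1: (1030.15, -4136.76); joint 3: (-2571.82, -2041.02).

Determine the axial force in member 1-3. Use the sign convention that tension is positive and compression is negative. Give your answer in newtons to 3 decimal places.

N=4 nodes, M=5 members, R=3 reactions → 2N=8, M+R=8
member 0 (0-1): L=5.8934, (cx,cy)=(0.4507,0.8927)
member 1 (0-2): L=4.6090, (cx,cy)=(1.0000,0.0000)
member 2 (1-2): L=5.6118, (cx,cy)=(0.3480,-0.9375)
member 3 (1-3): L=4.4457, (cx,cy)=(0.9996,-0.0277)
member 4 (2-3): L=5.7100, (cx,cy)=(0.4363,0.8998)
solve A·x = −loads:
  F[0-1] = -2622.3228 N (compression)
  F[0-2] = -359.8632 N (compression)
  F[1-2] = -1869.4896 N (compression)
  F[1-3] = -1561.9414 N (compression)
  F[2-3] = -2316.2677 N (compression)
  Rx@0 = +1541.6700 N
  Ry@0 = +2340.9207 N
  Ry@2 = +3836.8593 N

-1561.941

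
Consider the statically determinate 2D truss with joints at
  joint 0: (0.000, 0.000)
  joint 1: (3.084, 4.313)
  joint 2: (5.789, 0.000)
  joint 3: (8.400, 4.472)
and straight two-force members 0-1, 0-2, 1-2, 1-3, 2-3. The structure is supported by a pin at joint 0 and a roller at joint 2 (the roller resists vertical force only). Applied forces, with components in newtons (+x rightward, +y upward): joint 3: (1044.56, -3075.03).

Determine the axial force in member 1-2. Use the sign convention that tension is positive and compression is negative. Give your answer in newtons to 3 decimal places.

-2487.571

N=4 nodes, M=5 members, R=3 reactions → 2N=8, M+R=8
member 0 (0-1): L=5.3022, (cx,cy)=(0.5816,0.8134)
member 1 (0-2): L=5.7890, (cx,cy)=(1.0000,0.0000)
member 2 (1-2): L=5.0911, (cx,cy)=(0.5313,-0.8472)
member 3 (1-3): L=5.3184, (cx,cy)=(0.9996,0.0299)
member 4 (2-3): L=5.1784, (cx,cy)=(0.5042,0.8636)
solve A·x = −loads:
  F[0-1] = +2696.9973 N (tension)
  F[0-2] = -524.1443 N (compression)
  F[1-2] = -2487.5714 N (compression)
  F[1-3] = +2891.6995 N (tension)
  F[2-3] = -3660.8898 N (compression)
  Rx@0 = -1044.5600 N
  Ry@0 = -2193.8462 N
  Ry@2 = +5268.8762 N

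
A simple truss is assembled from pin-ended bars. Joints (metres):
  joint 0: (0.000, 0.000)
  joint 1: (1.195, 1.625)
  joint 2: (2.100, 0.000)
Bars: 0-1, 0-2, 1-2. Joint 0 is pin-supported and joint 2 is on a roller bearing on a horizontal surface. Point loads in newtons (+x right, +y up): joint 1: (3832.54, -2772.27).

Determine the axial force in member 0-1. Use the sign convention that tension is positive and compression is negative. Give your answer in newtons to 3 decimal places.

N=3 nodes, M=3 members, R=3 reactions → 2N=6, M+R=6
member 0 (0-1): L=2.0171, (cx,cy)=(0.5924,0.8056)
member 1 (0-2): L=2.1000, (cx,cy)=(1.0000,0.0000)
member 2 (1-2): L=1.8600, (cx,cy)=(0.4866,-0.8736)
solve A·x = −loads:
  F[0-1] = +2198.2422 N (tension)
  F[0-2] = +2530.2183 N (tension)
  F[1-2] = -5200.2652 N (compression)
  Rx@0 = -3832.5400 N
  Ry@0 = -1770.9396 N
  Ry@2 = +4543.2096 N

2198.242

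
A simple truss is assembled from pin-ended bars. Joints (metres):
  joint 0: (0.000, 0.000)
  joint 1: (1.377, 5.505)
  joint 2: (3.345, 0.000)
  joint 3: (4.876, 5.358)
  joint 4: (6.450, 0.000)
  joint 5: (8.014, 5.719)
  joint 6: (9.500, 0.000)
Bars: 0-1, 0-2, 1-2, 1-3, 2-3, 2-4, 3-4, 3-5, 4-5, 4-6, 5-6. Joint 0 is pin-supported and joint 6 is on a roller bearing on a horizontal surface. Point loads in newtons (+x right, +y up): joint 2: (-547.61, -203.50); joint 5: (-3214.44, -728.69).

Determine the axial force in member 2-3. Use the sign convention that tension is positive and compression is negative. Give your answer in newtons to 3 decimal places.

N=7 nodes, M=11 members, R=3 reactions → 2N=14, M+R=14
member 0 (0-1): L=5.6746, (cx,cy)=(0.2427,0.9701)
member 1 (0-2): L=3.3450, (cx,cy)=(1.0000,0.0000)
member 2 (1-2): L=5.8462, (cx,cy)=(0.3366,-0.9416)
member 3 (1-3): L=3.5021, (cx,cy)=(0.9991,-0.0420)
member 4 (2-3): L=5.5724, (cx,cy)=(0.2747,0.9615)
member 5 (2-4): L=3.1050, (cx,cy)=(1.0000,0.0000)
member 6 (3-4): L=5.5844, (cx,cy)=(0.2819,-0.9595)
member 7 (3-5): L=3.1587, (cx,cy)=(0.9934,0.1143)
member 8 (4-5): L=5.9290, (cx,cy)=(0.2638,0.9646)
member 9 (4-6): L=3.0500, (cx,cy)=(1.0000,0.0000)
member 10 (5-6): L=5.9089, (cx,cy)=(0.2515,-0.9679)
solve A·x = −loads:
  F[0-1] = -2248.1149 N (compression)
  F[0-2] = -3216.5224 N (compression)
  F[1-2] = +2376.1215 N (tension)
  F[1-3] = -1346.5857 N (compression)
  F[2-3] = -2115.3494 N (compression)
  F[2-4] = -1287.8598 N (compression)
  F[3-4] = +1770.1558 N (tension)
  F[3-5] = -2441.5069 N (compression)
  F[4-5] = -1760.7526 N (compression)
  F[4-6] = -324.4651 N (compression)
  F[5-6] = +1290.1973 N (tension)
  Rx@0 = +3762.0500 N
  Ry@0 = +2180.9219 N
  Ry@6 = -1248.7319 N

-2115.349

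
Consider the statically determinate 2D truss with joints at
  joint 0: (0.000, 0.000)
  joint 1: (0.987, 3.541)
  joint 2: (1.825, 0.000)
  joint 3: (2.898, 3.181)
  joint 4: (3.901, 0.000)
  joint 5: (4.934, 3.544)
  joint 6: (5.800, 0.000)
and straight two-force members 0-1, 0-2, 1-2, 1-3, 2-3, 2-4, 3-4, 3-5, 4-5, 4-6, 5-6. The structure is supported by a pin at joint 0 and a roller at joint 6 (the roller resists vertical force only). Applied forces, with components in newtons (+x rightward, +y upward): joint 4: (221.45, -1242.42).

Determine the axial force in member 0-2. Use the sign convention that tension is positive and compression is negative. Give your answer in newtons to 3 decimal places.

334.835

N=7 nodes, M=11 members, R=3 reactions → 2N=14, M+R=14
member 0 (0-1): L=3.6760, (cx,cy)=(0.2685,0.9633)
member 1 (0-2): L=1.8250, (cx,cy)=(1.0000,0.0000)
member 2 (1-2): L=3.6388, (cx,cy)=(0.2303,-0.9731)
member 3 (1-3): L=1.9446, (cx,cy)=(0.9827,-0.1851)
member 4 (2-3): L=3.3571, (cx,cy)=(0.3196,0.9475)
member 5 (2-4): L=2.0760, (cx,cy)=(1.0000,0.0000)
member 6 (3-4): L=3.3354, (cx,cy)=(0.3007,-0.9537)
member 7 (3-5): L=2.0681, (cx,cy)=(0.9845,0.1755)
member 8 (4-5): L=3.6915, (cx,cy)=(0.2798,0.9600)
member 9 (4-6): L=1.8990, (cx,cy)=(1.0000,0.0000)
member 10 (5-6): L=3.6483, (cx,cy)=(0.2374,-0.9714)
solve A·x = −loads:
  F[0-1] = -422.2921 N (compression)
  F[0-2] = +334.8353 N (tension)
  F[1-2] = +460.5015 N (tension)
  F[1-3] = -223.2963 N (compression)
  F[2-3] = -472.9310 N (compression)
  F[2-4] = +592.0455 N (tension)
  F[3-4] = +338.2329 N (tension)
  F[3-5] = -479.7553 N (compression)
  F[4-5] = +958.1209 N (tension)
  F[4-6] = +204.1929 N (tension)
  F[5-6] = -860.2208 N (compression)
  Rx@0 = -221.4500 N
  Ry@0 = +406.7854 N
  Ry@6 = +835.6346 N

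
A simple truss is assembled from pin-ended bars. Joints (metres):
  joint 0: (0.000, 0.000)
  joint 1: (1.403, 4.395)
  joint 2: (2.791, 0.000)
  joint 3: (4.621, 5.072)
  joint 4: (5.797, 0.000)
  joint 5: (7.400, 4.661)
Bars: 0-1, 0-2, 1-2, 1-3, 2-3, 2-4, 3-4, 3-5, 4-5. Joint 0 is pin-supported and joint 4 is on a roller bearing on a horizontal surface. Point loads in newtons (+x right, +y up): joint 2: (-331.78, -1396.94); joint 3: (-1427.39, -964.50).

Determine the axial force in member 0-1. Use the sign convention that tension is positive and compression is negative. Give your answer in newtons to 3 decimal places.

-2276.742

N=6 nodes, M=9 members, R=3 reactions → 2N=12, M+R=12
member 0 (0-1): L=4.6135, (cx,cy)=(0.3041,0.9526)
member 1 (0-2): L=2.7910, (cx,cy)=(1.0000,0.0000)
member 2 (1-2): L=4.6090, (cx,cy)=(0.3012,-0.9536)
member 3 (1-3): L=3.2884, (cx,cy)=(0.9786,0.2059)
member 4 (2-3): L=5.3920, (cx,cy)=(0.3394,0.9406)
member 5 (2-4): L=3.0060, (cx,cy)=(1.0000,0.0000)
member 6 (3-4): L=5.2065, (cx,cy)=(0.2259,-0.9742)
member 7 (3-5): L=2.8092, (cx,cy)=(0.9892,-0.1463)
member 8 (4-5): L=4.9289, (cx,cy)=(0.3252,0.9456)
solve A·x = −loads:
  F[0-1] = -2276.7422 N (compression)
  F[0-2] = -1066.7964 N (compression)
  F[1-2] = +1989.5621 N (tension)
  F[1-3] = -1319.8063 N (compression)
  F[2-3] = -531.8248 N (compression)
  F[2-4] = +44.6401 N (tension)
  F[3-4] = -197.6366 N (compression)
  F[3-5] = -0.0000 N (compression)
  F[4-5] = +0.0000 N (tension)
  Rx@0 = +1759.1700 N
  Ry@0 = +2168.9108 N
  Ry@4 = +192.5292 N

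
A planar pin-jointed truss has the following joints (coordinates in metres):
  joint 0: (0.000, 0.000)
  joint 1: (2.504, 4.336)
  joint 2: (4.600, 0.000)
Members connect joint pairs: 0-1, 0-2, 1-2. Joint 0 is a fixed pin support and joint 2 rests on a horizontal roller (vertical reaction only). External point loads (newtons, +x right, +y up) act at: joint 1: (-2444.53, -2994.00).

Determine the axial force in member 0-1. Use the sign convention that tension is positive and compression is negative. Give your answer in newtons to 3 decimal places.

N=3 nodes, M=3 members, R=3 reactions → 2N=6, M+R=6
member 0 (0-1): L=5.0071, (cx,cy)=(0.5001,0.8660)
member 1 (0-2): L=4.6000, (cx,cy)=(1.0000,0.0000)
member 2 (1-2): L=4.8160, (cx,cy)=(0.4352,-0.9003)
solve A·x = −loads:
  F[0-1] = -4236.2280 N (compression)
  F[0-2] = -326.0294 N (compression)
  F[1-2] = +749.1252 N (tension)
  Rx@0 = +2444.5300 N
  Ry@0 = +3668.4578 N
  Ry@2 = -674.4578 N

-4236.228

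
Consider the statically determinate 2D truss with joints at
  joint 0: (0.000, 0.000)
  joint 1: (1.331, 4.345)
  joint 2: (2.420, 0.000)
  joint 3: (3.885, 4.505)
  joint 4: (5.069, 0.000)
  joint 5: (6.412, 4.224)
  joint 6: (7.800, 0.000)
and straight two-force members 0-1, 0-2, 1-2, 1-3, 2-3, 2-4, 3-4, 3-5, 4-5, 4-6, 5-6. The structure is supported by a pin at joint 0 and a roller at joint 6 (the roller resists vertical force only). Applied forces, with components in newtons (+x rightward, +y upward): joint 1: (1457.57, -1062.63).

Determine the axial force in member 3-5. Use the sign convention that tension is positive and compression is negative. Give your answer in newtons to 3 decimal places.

-624.086

N=7 nodes, M=11 members, R=3 reactions → 2N=14, M+R=14
member 0 (0-1): L=4.5443, (cx,cy)=(0.2929,0.9561)
member 1 (0-2): L=2.4200, (cx,cy)=(1.0000,0.0000)
member 2 (1-2): L=4.4794, (cx,cy)=(0.2431,-0.9700)
member 3 (1-3): L=2.5590, (cx,cy)=(0.9980,0.0625)
member 4 (2-3): L=4.7372, (cx,cy)=(0.3093,0.9510)
member 5 (2-4): L=2.6490, (cx,cy)=(1.0000,0.0000)
member 6 (3-4): L=4.6580, (cx,cy)=(0.2542,-0.9672)
member 7 (3-5): L=2.5426, (cx,cy)=(0.9939,-0.1105)
member 8 (4-5): L=4.4324, (cx,cy)=(0.3030,0.9530)
member 9 (4-6): L=2.7310, (cx,cy)=(1.0000,0.0000)
member 10 (5-6): L=4.4462, (cx,cy)=(0.3122,-0.9500)
solve A·x = −loads:
  F[0-1] = -72.5418 N (compression)
  F[0-2] = +1478.8171 N (tension)
  F[1-2] = -1102.1942 N (compression)
  F[1-3] = -1213.2327 N (compression)
  F[2-3] = +1124.2363 N (tension)
  F[2-4] = +863.1854 N (tension)
  F[3-4] = -955.6863 N (compression)
  F[3-5] = -624.0856 N (compression)
  F[4-5] = +969.8905 N (tension)
  F[4-6] = +326.3869 N (tension)
  F[5-6] = -1045.5203 N (compression)
  Rx@0 = -1457.5700 N
  Ry@0 = +69.3605 N
  Ry@6 = +993.2695 N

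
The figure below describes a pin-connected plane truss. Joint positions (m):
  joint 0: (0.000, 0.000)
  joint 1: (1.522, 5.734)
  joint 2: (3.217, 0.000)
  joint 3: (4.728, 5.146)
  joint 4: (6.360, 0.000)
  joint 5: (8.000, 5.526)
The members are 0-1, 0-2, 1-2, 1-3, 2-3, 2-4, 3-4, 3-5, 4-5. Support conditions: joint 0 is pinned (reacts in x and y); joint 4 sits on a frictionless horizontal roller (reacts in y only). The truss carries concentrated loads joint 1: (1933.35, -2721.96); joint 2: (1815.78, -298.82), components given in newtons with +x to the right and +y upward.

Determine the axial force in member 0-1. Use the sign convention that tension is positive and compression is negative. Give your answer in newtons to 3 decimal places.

-491.644

N=6 nodes, M=9 members, R=3 reactions → 2N=12, M+R=12
member 0 (0-1): L=5.9326, (cx,cy)=(0.2566,0.9665)
member 1 (0-2): L=3.2170, (cx,cy)=(1.0000,0.0000)
member 2 (1-2): L=5.9793, (cx,cy)=(0.2835,-0.9590)
member 3 (1-3): L=3.2595, (cx,cy)=(0.9836,-0.1804)
member 4 (2-3): L=5.3632, (cx,cy)=(0.2817,0.9595)
member 5 (2-4): L=3.1430, (cx,cy)=(1.0000,0.0000)
member 6 (3-4): L=5.3986, (cx,cy)=(0.3023,-0.9532)
member 7 (3-5): L=3.2940, (cx,cy)=(0.9933,0.1154)
member 8 (4-5): L=5.7642, (cx,cy)=(0.2845,0.9587)
solve A·x = −loads:
  F[0-1] = -491.6444 N (compression)
  F[0-2] = +3875.2616 N (tension)
  F[1-2] = -2060.7238 N (compression)
  F[1-3] = -1499.9175 N (compression)
  F[2-3] = +2371.0539 N (tension)
  F[2-4] = +807.3074 N (tension)
  F[3-4] = -2670.5386 N (compression)
  F[3-5] = +0.0000 N (tension)
  F[4-5] = -0.0000 N (compression)
  Rx@0 = -3749.1300 N
  Ry@0 = +475.1894 N
  Ry@4 = +2545.5906 N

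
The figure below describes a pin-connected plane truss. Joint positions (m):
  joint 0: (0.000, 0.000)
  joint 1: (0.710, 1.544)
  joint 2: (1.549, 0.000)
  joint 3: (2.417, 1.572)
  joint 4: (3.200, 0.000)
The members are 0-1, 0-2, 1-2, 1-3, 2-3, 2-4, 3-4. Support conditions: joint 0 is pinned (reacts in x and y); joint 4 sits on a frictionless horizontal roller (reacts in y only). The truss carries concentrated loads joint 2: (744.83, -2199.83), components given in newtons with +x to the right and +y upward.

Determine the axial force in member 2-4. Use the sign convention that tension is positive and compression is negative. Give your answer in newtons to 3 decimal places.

N=5 nodes, M=7 members, R=3 reactions → 2N=10, M+R=10
member 0 (0-1): L=1.6994, (cx,cy)=(0.4178,0.9085)
member 1 (0-2): L=1.5490, (cx,cy)=(1.0000,0.0000)
member 2 (1-2): L=1.7572, (cx,cy)=(0.4775,-0.8787)
member 3 (1-3): L=1.7072, (cx,cy)=(0.9999,0.0164)
member 4 (2-3): L=1.7957, (cx,cy)=(0.4834,0.8754)
member 5 (2-4): L=1.6510, (cx,cy)=(1.0000,0.0000)
member 6 (3-4): L=1.7562, (cx,cy)=(0.4458,-0.8951)
solve A·x = −loads:
  F[0-1] = -1249.2237 N (compression)
  F[0-2] = +1266.7420 N (tension)
  F[1-2] = +1270.6485 N (tension)
  F[1-3] = -1128.7426 N (compression)
  F[2-3] = +1237.5471 N (tension)
  F[2-4] = +530.3954 N (tension)
  F[3-4] = -1189.6369 N (compression)
  Rx@0 = -744.8300 N
  Ry@0 = +1134.9748 N
  Ry@4 = +1064.8552 N

530.395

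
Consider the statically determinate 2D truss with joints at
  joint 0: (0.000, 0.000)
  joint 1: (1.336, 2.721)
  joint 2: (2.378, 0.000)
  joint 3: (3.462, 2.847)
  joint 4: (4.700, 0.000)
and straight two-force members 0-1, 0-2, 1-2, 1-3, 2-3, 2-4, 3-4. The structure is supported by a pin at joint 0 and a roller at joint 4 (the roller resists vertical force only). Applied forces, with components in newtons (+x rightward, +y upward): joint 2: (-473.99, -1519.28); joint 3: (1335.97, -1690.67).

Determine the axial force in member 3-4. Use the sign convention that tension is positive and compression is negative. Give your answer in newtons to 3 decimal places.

-3078.665

N=5 nodes, M=7 members, R=3 reactions → 2N=10, M+R=10
member 0 (0-1): L=3.0313, (cx,cy)=(0.4407,0.8976)
member 1 (0-2): L=2.3780, (cx,cy)=(1.0000,0.0000)
member 2 (1-2): L=2.9137, (cx,cy)=(0.3576,-0.9339)
member 3 (1-3): L=2.1297, (cx,cy)=(0.9982,0.0592)
member 4 (2-3): L=3.0464, (cx,cy)=(0.3558,0.9346)
member 5 (2-4): L=2.3220, (cx,cy)=(1.0000,0.0000)
member 6 (3-4): L=3.1045, (cx,cy)=(0.3988,-0.9170)
solve A·x = −loads:
  F[0-1] = -430.7554 N (compression)
  F[0-2] = +1051.8294 N (tension)
  F[1-2] = +393.0745 N (tension)
  F[1-3] = -331.0012 N (compression)
  F[2-3] = +1232.8936 N (tension)
  F[2-4] = +1227.6890 N (tension)
  F[3-4] = -3078.6646 N (compression)
  Rx@0 = -861.9800 N
  Ry@0 = +386.6619 N
  Ry@4 = +2823.2881 N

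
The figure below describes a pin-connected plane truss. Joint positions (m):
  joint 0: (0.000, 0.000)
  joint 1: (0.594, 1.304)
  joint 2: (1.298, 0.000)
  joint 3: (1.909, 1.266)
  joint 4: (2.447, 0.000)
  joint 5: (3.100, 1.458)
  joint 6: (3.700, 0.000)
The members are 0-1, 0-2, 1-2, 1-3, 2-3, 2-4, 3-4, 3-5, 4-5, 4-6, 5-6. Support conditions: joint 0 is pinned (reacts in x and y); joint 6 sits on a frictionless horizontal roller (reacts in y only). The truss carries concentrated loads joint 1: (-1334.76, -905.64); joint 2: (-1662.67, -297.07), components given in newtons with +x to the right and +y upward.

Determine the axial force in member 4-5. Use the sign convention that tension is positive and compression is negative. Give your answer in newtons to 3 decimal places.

N=7 nodes, M=11 members, R=3 reactions → 2N=14, M+R=14
member 0 (0-1): L=1.4329, (cx,cy)=(0.4145,0.9100)
member 1 (0-2): L=1.2980, (cx,cy)=(1.0000,0.0000)
member 2 (1-2): L=1.4819, (cx,cy)=(0.4751,-0.8800)
member 3 (1-3): L=1.3155, (cx,cy)=(0.9996,-0.0289)
member 4 (2-3): L=1.4057, (cx,cy)=(0.4346,0.9006)
member 5 (2-4): L=1.1490, (cx,cy)=(1.0000,0.0000)
member 6 (3-4): L=1.3756, (cx,cy)=(0.3911,-0.9203)
member 7 (3-5): L=1.2064, (cx,cy)=(0.9873,0.1592)
member 8 (4-5): L=1.5976, (cx,cy)=(0.4088,0.9126)
member 9 (4-6): L=1.2530, (cx,cy)=(1.0000,0.0000)
member 10 (5-6): L=1.5766, (cx,cy)=(0.3806,-0.9248)
solve A·x = −loads:
  F[0-1] = -1564.2484 N (compression)
  F[0-2] = -2348.9882 N (compression)
  F[1-2] = +574.9593 N (tension)
  F[1-3] = +413.3474 N (tension)
  F[2-3] = -231.9185 N (compression)
  F[2-4] = -312.3716 N (compression)
  F[3-4] = +275.7414 N (tension)
  F[3-5] = +207.1671 N (tension)
  F[4-5] = -278.0671 N (compression)
  F[4-6] = -90.8664 N (compression)
  F[5-6] = +238.7713 N (tension)
  Rx@0 = +2997.4300 N
  Ry@0 = +1423.5154 N
  Ry@6 = -220.8054 N

-278.067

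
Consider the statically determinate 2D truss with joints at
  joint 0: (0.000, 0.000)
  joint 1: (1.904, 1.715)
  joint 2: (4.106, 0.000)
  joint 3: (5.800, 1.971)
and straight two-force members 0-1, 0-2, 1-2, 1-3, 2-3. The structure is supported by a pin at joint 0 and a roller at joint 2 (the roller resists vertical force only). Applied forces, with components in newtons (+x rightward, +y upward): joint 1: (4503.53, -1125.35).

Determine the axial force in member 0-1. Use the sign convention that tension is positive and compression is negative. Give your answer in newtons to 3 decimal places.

1908.849

N=4 nodes, M=5 members, R=3 reactions → 2N=8, M+R=8
member 0 (0-1): L=2.5625, (cx,cy)=(0.7430,0.6693)
member 1 (0-2): L=4.1060, (cx,cy)=(1.0000,0.0000)
member 2 (1-2): L=2.7911, (cx,cy)=(0.7889,-0.6145)
member 3 (1-3): L=3.9044, (cx,cy)=(0.9978,0.0656)
member 4 (2-3): L=2.5989, (cx,cy)=(0.6518,0.7584)
solve A·x = −loads:
  F[0-1] = +1908.8491 N (tension)
  F[0-2] = +3085.2123 N (tension)
  F[1-2] = -3910.5449 N (compression)
  F[1-3] = +0.0000 N (tension)
  F[2-3] = -0.0000 N (compression)
  Rx@0 = -4503.5300 N
  Ry@0 = -1277.5288 N
  Ry@2 = +2402.8788 N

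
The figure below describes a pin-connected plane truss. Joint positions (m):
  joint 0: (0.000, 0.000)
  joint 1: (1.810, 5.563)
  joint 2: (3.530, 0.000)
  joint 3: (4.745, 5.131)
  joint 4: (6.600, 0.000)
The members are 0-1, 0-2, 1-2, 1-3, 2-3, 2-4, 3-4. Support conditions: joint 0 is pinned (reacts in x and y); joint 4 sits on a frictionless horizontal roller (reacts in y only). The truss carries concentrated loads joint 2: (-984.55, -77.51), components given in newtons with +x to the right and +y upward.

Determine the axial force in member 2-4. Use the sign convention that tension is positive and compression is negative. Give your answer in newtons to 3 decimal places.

N=5 nodes, M=7 members, R=3 reactions → 2N=10, M+R=10
member 0 (0-1): L=5.8500, (cx,cy)=(0.3094,0.9509)
member 1 (0-2): L=3.5300, (cx,cy)=(1.0000,0.0000)
member 2 (1-2): L=5.8228, (cx,cy)=(0.2954,-0.9554)
member 3 (1-3): L=2.9666, (cx,cy)=(0.9893,-0.1456)
member 4 (2-3): L=5.2729, (cx,cy)=(0.2304,0.9731)
member 5 (2-4): L=3.0700, (cx,cy)=(1.0000,0.0000)
member 6 (3-4): L=5.4560, (cx,cy)=(0.3400,-0.9404)
solve A·x = −loads:
  F[0-1] = -37.9143 N (compression)
  F[0-2] = -972.8194 N (compression)
  F[1-2] = +41.4306 N (tension)
  F[1-3] = -24.2270 N (compression)
  F[2-3] = +38.9770 N (tension)
  F[2-4] = +14.9875 N (tension)
  F[3-4] = -44.0821 N (compression)
  Rx@0 = +984.5500 N
  Ry@0 = +36.0539 N
  Ry@4 = +41.4561 N

14.988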